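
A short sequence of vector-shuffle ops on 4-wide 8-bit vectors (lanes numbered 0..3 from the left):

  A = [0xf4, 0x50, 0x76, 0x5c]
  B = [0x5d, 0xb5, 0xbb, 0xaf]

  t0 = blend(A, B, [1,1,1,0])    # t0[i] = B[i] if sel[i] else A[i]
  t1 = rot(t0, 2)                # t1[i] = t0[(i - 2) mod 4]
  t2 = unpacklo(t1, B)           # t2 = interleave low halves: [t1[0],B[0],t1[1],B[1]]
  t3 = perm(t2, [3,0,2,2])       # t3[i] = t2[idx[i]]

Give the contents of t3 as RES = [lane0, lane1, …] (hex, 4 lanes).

t0 = [0x5d, 0xb5, 0xbb, 0x5c]
t1 = [0xbb, 0x5c, 0x5d, 0xb5]
t2 = [0xbb, 0x5d, 0x5c, 0xb5]
t3 = [0xb5, 0xbb, 0x5c, 0x5c]

RES = [ 0xb5  0xbb  0x5c  0x5c ]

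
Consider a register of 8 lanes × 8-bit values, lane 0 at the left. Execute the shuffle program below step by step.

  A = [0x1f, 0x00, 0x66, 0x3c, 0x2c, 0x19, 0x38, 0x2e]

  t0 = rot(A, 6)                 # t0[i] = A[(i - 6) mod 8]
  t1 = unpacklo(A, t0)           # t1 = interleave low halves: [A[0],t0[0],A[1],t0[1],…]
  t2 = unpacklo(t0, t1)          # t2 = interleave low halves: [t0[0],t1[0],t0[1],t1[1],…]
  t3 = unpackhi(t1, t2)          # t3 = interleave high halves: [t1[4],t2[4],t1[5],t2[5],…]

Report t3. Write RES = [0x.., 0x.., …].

RES = [0x66, 0x2c, 0x2c, 0x00, 0x3c, 0x19, 0x19, 0x3c]

→ t0 |66|3c|2c|19|38|2e|1f|00|
→ t1 |1f|66|00|3c|66|2c|3c|19|
→ t2 |66|1f|3c|66|2c|00|19|3c|
→ t3 |66|2c|2c|00|3c|19|19|3c|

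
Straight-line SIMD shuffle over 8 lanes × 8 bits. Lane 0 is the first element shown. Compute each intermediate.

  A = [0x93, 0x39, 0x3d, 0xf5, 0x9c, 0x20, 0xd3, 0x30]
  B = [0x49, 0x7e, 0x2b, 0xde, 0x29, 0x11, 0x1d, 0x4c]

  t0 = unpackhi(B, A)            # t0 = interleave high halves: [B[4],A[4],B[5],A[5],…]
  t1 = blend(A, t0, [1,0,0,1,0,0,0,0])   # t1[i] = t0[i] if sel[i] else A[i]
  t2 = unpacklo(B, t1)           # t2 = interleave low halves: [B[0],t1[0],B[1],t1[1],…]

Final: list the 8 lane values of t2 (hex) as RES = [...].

RES = [0x49, 0x29, 0x7e, 0x39, 0x2b, 0x3d, 0xde, 0x20]

→ t0 |29|9c|11|20|1d|d3|4c|30|
→ t1 |29|39|3d|20|9c|20|d3|30|
→ t2 |49|29|7e|39|2b|3d|de|20|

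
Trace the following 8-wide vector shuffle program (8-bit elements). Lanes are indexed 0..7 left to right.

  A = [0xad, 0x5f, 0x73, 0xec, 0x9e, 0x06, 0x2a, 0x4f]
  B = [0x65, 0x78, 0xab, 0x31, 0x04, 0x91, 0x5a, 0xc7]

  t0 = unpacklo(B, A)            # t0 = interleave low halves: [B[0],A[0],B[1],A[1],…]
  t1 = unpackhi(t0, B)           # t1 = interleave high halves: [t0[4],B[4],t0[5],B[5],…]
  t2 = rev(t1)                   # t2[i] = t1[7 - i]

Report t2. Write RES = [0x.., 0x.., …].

  t0: 65 ad 78 5f ab 73 31 ec
  t1: ab 04 73 91 31 5a ec c7
  t2: c7 ec 5a 31 91 73 04 ab

RES = [0xc7, 0xec, 0x5a, 0x31, 0x91, 0x73, 0x04, 0xab]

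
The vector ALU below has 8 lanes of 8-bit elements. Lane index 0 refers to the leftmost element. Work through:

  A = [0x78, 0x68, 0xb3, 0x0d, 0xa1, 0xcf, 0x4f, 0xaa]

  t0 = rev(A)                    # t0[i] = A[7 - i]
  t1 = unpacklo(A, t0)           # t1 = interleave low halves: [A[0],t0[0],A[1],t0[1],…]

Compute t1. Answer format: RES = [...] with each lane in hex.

RES = [0x78, 0xaa, 0x68, 0x4f, 0xb3, 0xcf, 0x0d, 0xa1]

→ t0 |aa|4f|cf|a1|0d|b3|68|78|
→ t1 |78|aa|68|4f|b3|cf|0d|a1|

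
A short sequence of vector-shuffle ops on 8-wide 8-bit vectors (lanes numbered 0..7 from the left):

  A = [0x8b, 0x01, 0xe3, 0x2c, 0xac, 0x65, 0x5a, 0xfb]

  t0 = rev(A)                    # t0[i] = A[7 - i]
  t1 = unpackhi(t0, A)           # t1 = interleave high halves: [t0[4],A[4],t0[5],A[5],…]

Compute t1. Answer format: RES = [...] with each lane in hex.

t0 = [0xfb, 0x5a, 0x65, 0xac, 0x2c, 0xe3, 0x01, 0x8b]
t1 = [0x2c, 0xac, 0xe3, 0x65, 0x01, 0x5a, 0x8b, 0xfb]

RES = [ 0x2c  0xac  0xe3  0x65  0x01  0x5a  0x8b  0xfb ]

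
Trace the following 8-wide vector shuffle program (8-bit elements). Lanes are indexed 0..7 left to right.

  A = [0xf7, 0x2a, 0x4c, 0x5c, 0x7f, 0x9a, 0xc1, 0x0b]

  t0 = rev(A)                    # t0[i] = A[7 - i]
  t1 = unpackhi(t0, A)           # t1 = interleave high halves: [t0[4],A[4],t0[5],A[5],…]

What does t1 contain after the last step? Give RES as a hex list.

RES = [0x5c, 0x7f, 0x4c, 0x9a, 0x2a, 0xc1, 0xf7, 0x0b]

  t0: 0b c1 9a 7f 5c 4c 2a f7
  t1: 5c 7f 4c 9a 2a c1 f7 0b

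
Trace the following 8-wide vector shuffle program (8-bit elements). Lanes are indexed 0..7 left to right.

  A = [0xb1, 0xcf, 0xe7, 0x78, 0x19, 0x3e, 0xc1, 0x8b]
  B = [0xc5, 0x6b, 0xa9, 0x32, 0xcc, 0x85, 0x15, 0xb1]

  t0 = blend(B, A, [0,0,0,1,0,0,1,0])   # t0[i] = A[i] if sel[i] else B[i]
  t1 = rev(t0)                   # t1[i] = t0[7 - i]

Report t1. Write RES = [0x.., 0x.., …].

→ t0 |c5|6b|a9|78|cc|85|c1|b1|
→ t1 |b1|c1|85|cc|78|a9|6b|c5|

RES = [ 0xb1  0xc1  0x85  0xcc  0x78  0xa9  0x6b  0xc5 ]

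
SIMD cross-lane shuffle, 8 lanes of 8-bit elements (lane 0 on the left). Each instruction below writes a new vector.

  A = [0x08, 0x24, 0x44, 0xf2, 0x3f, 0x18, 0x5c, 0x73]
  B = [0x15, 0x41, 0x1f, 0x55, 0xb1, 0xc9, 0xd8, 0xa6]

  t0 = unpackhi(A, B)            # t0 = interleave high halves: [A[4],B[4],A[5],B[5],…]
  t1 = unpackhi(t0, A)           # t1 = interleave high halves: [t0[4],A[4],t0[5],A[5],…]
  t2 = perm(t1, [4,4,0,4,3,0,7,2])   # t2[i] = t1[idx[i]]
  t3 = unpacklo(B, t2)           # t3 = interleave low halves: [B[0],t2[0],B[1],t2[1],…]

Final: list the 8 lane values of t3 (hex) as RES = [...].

→ t0 |3f|b1|18|c9|5c|d8|73|a6|
→ t1 |5c|3f|d8|18|73|5c|a6|73|
→ t2 |73|73|5c|73|18|5c|73|d8|
→ t3 |15|73|41|73|1f|5c|55|73|

RES = [ 0x15  0x73  0x41  0x73  0x1f  0x5c  0x55  0x73 ]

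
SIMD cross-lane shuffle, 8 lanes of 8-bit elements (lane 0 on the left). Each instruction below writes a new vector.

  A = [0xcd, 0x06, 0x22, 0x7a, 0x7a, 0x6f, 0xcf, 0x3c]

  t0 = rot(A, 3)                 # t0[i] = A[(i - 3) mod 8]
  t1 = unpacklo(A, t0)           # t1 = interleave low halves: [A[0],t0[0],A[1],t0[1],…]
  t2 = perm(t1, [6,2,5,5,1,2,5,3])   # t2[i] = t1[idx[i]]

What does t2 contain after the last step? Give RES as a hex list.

→ t0 |6f|cf|3c|cd|06|22|7a|7a|
→ t1 |cd|6f|06|cf|22|3c|7a|cd|
→ t2 |7a|06|3c|3c|6f|06|3c|cf|

RES = [ 0x7a  0x06  0x3c  0x3c  0x6f  0x06  0x3c  0xcf ]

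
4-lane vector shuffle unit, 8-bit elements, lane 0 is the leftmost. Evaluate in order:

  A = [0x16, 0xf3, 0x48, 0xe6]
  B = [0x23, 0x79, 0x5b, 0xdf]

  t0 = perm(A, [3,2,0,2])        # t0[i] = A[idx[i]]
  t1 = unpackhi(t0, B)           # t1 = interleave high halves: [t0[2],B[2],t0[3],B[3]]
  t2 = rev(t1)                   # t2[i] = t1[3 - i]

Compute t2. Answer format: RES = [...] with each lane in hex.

RES = [ 0xdf  0x48  0x5b  0x16 ]

t0 = [0xe6, 0x48, 0x16, 0x48]
t1 = [0x16, 0x5b, 0x48, 0xdf]
t2 = [0xdf, 0x48, 0x5b, 0x16]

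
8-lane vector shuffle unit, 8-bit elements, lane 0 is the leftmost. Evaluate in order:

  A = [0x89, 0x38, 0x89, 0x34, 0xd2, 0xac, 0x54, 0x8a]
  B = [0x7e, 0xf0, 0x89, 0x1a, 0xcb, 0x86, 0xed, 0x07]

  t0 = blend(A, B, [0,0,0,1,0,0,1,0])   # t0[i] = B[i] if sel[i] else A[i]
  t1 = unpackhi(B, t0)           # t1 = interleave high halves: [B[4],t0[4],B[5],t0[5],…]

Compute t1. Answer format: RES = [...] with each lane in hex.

RES = [ 0xcb  0xd2  0x86  0xac  0xed  0xed  0x07  0x8a ]

t0 = [0x89, 0x38, 0x89, 0x1a, 0xd2, 0xac, 0xed, 0x8a]
t1 = [0xcb, 0xd2, 0x86, 0xac, 0xed, 0xed, 0x07, 0x8a]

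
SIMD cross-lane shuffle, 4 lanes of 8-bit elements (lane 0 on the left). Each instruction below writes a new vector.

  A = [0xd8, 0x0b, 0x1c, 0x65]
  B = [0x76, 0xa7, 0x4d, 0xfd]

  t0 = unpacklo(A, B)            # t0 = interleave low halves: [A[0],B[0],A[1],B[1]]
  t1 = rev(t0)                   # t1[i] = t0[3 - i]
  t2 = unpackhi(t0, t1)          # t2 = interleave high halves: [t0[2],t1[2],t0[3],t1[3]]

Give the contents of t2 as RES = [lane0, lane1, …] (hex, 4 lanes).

  t0: d8 76 0b a7
  t1: a7 0b 76 d8
  t2: 0b 76 a7 d8

RES = [0x0b, 0x76, 0xa7, 0xd8]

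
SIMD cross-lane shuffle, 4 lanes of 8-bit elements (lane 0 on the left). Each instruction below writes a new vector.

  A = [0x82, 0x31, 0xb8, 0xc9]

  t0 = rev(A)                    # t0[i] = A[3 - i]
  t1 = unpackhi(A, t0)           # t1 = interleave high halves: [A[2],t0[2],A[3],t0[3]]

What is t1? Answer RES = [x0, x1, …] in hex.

t0 = [0xc9, 0xb8, 0x31, 0x82]
t1 = [0xb8, 0x31, 0xc9, 0x82]

RES = [ 0xb8  0x31  0xc9  0x82 ]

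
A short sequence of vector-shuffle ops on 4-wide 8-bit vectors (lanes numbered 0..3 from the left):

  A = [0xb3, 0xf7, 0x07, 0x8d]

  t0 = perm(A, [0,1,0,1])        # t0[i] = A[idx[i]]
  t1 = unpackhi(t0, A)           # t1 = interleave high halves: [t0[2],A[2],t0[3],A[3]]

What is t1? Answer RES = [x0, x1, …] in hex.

RES = [ 0xb3  0x07  0xf7  0x8d ]

→ t0 |b3|f7|b3|f7|
→ t1 |b3|07|f7|8d|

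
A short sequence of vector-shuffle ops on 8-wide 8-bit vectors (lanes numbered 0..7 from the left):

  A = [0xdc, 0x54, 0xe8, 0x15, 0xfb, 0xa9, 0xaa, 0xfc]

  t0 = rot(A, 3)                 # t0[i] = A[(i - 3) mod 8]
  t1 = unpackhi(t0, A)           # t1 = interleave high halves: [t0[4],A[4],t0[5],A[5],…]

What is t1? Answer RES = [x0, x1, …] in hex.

  t0: a9 aa fc dc 54 e8 15 fb
  t1: 54 fb e8 a9 15 aa fb fc

RES = [0x54, 0xfb, 0xe8, 0xa9, 0x15, 0xaa, 0xfb, 0xfc]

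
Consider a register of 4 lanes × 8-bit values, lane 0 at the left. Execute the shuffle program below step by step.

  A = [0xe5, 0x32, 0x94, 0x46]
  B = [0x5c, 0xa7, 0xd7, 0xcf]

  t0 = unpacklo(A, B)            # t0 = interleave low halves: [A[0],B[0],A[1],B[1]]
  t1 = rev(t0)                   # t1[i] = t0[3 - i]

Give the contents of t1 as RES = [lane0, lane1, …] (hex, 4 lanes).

  t0: e5 5c 32 a7
  t1: a7 32 5c e5

RES = [0xa7, 0x32, 0x5c, 0xe5]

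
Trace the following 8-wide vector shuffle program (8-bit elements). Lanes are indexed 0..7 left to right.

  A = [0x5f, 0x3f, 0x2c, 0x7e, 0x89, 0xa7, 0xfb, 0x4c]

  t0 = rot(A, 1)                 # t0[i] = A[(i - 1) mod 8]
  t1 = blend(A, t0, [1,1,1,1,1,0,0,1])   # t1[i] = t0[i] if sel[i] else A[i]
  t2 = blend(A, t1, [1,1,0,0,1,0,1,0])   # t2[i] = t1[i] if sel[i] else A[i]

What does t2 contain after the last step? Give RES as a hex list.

t0 = [0x4c, 0x5f, 0x3f, 0x2c, 0x7e, 0x89, 0xa7, 0xfb]
t1 = [0x4c, 0x5f, 0x3f, 0x2c, 0x7e, 0xa7, 0xfb, 0xfb]
t2 = [0x4c, 0x5f, 0x2c, 0x7e, 0x7e, 0xa7, 0xfb, 0x4c]

RES = [0x4c, 0x5f, 0x2c, 0x7e, 0x7e, 0xa7, 0xfb, 0x4c]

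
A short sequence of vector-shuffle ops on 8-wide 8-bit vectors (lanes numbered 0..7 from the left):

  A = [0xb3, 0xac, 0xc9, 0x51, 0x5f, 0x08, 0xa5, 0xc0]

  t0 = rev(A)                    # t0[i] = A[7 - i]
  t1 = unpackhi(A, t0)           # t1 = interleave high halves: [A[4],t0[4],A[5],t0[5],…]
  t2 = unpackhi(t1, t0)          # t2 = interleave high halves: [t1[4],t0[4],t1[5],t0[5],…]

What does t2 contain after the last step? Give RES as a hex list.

  t0: c0 a5 08 5f 51 c9 ac b3
  t1: 5f 51 08 c9 a5 ac c0 b3
  t2: a5 51 ac c9 c0 ac b3 b3

RES = [ 0xa5  0x51  0xac  0xc9  0xc0  0xac  0xb3  0xb3 ]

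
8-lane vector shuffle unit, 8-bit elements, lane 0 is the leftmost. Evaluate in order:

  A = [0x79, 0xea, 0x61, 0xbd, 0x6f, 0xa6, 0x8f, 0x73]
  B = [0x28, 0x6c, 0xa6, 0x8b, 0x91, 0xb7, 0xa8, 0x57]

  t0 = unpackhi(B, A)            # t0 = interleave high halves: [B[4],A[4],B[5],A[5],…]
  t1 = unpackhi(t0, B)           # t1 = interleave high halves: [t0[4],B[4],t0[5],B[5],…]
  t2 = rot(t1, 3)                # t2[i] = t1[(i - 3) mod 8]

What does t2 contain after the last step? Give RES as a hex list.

→ t0 |91|6f|b7|a6|a8|8f|57|73|
→ t1 |a8|91|8f|b7|57|a8|73|57|
→ t2 |a8|73|57|a8|91|8f|b7|57|

RES = [ 0xa8  0x73  0x57  0xa8  0x91  0x8f  0xb7  0x57 ]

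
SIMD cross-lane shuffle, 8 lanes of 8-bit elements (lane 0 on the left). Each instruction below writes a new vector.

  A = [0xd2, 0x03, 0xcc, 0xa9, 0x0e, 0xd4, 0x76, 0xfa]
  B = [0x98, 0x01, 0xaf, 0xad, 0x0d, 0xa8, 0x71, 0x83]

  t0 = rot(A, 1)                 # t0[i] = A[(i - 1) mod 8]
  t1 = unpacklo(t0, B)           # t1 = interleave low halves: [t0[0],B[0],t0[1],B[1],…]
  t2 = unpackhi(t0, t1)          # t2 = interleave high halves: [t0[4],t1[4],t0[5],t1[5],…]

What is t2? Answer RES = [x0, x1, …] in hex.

t0 = [0xfa, 0xd2, 0x03, 0xcc, 0xa9, 0x0e, 0xd4, 0x76]
t1 = [0xfa, 0x98, 0xd2, 0x01, 0x03, 0xaf, 0xcc, 0xad]
t2 = [0xa9, 0x03, 0x0e, 0xaf, 0xd4, 0xcc, 0x76, 0xad]

RES = [0xa9, 0x03, 0x0e, 0xaf, 0xd4, 0xcc, 0x76, 0xad]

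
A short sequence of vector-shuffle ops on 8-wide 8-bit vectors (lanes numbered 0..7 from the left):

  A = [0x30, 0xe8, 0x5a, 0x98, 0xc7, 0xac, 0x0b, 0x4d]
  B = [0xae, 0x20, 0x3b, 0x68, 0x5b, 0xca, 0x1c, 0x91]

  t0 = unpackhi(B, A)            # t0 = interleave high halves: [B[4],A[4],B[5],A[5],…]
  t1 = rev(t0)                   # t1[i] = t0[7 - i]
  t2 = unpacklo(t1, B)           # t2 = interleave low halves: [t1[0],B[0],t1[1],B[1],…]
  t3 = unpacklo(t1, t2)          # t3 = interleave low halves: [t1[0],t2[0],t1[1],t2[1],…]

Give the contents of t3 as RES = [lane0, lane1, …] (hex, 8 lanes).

RES = [ 0x4d  0x4d  0x91  0xae  0x0b  0x91  0x1c  0x20 ]

  t0: 5b c7 ca ac 1c 0b 91 4d
  t1: 4d 91 0b 1c ac ca c7 5b
  t2: 4d ae 91 20 0b 3b 1c 68
  t3: 4d 4d 91 ae 0b 91 1c 20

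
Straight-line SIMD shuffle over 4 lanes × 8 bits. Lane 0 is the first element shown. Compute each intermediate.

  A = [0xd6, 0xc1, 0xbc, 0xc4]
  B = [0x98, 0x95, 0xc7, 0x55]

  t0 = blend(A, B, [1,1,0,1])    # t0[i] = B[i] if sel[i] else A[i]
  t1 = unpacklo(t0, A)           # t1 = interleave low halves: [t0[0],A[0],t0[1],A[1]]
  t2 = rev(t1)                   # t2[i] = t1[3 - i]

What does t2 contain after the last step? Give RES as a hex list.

RES = [0xc1, 0x95, 0xd6, 0x98]

  t0: 98 95 bc 55
  t1: 98 d6 95 c1
  t2: c1 95 d6 98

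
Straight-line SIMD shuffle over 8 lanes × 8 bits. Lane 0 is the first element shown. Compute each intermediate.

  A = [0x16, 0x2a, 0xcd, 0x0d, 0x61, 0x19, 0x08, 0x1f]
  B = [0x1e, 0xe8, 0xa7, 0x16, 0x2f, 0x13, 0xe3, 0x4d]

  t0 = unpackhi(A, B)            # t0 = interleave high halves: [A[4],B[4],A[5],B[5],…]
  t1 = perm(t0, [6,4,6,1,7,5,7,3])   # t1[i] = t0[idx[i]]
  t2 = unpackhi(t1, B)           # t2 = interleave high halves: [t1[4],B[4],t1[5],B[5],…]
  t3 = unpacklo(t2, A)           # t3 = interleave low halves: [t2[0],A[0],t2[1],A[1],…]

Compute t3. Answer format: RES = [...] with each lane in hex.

t0 = [0x61, 0x2f, 0x19, 0x13, 0x08, 0xe3, 0x1f, 0x4d]
t1 = [0x1f, 0x08, 0x1f, 0x2f, 0x4d, 0xe3, 0x4d, 0x13]
t2 = [0x4d, 0x2f, 0xe3, 0x13, 0x4d, 0xe3, 0x13, 0x4d]
t3 = [0x4d, 0x16, 0x2f, 0x2a, 0xe3, 0xcd, 0x13, 0x0d]

RES = [ 0x4d  0x16  0x2f  0x2a  0xe3  0xcd  0x13  0x0d ]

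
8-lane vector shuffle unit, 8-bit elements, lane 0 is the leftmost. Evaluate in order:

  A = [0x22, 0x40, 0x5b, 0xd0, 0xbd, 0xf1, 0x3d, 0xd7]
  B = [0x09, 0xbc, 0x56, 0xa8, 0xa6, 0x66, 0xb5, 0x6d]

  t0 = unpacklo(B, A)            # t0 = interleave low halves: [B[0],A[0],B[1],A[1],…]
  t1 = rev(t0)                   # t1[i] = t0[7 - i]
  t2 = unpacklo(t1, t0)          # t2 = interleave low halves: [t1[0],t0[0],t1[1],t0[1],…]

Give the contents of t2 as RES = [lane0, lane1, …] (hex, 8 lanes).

→ t0 |09|22|bc|40|56|5b|a8|d0|
→ t1 |d0|a8|5b|56|40|bc|22|09|
→ t2 |d0|09|a8|22|5b|bc|56|40|

RES = [0xd0, 0x09, 0xa8, 0x22, 0x5b, 0xbc, 0x56, 0x40]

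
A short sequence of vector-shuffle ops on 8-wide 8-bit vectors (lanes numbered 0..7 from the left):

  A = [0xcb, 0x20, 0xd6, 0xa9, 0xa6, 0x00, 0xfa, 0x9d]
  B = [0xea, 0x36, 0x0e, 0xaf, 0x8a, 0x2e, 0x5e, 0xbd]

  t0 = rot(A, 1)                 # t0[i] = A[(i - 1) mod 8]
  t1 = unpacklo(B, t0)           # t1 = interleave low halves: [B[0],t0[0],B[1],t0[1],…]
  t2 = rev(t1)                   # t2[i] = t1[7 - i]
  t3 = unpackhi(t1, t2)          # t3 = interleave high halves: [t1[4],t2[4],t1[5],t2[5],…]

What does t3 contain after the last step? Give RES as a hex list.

RES = [ 0x0e  0xcb  0x20  0x36  0xaf  0x9d  0xd6  0xea ]

  t0: 9d cb 20 d6 a9 a6 00 fa
  t1: ea 9d 36 cb 0e 20 af d6
  t2: d6 af 20 0e cb 36 9d ea
  t3: 0e cb 20 36 af 9d d6 ea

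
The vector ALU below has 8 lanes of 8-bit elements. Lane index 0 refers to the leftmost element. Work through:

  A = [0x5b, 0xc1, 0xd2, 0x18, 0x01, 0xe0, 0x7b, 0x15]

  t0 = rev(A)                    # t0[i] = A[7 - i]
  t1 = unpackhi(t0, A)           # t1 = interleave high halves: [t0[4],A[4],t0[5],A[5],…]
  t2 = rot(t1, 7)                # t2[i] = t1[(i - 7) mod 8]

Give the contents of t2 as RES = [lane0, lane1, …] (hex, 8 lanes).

  t0: 15 7b e0 01 18 d2 c1 5b
  t1: 18 01 d2 e0 c1 7b 5b 15
  t2: 01 d2 e0 c1 7b 5b 15 18

RES = [ 0x01  0xd2  0xe0  0xc1  0x7b  0x5b  0x15  0x18 ]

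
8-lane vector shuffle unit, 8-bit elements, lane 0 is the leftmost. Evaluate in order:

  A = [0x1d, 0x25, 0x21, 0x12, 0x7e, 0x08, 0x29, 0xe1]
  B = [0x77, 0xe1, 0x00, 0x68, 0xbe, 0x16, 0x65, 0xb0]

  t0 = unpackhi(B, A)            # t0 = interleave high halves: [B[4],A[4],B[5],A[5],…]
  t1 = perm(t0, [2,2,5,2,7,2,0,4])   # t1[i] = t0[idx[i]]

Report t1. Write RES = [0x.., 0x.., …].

  t0: be 7e 16 08 65 29 b0 e1
  t1: 16 16 29 16 e1 16 be 65

RES = [ 0x16  0x16  0x29  0x16  0xe1  0x16  0xbe  0x65 ]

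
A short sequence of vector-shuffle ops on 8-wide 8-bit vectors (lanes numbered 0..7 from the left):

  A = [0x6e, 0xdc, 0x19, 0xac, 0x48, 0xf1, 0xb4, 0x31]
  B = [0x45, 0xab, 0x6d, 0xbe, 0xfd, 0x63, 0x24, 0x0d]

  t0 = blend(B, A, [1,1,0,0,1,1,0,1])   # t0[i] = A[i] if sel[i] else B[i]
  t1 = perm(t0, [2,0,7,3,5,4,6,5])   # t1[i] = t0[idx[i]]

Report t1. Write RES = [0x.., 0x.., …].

  t0: 6e dc 6d be 48 f1 24 31
  t1: 6d 6e 31 be f1 48 24 f1

RES = [0x6d, 0x6e, 0x31, 0xbe, 0xf1, 0x48, 0x24, 0xf1]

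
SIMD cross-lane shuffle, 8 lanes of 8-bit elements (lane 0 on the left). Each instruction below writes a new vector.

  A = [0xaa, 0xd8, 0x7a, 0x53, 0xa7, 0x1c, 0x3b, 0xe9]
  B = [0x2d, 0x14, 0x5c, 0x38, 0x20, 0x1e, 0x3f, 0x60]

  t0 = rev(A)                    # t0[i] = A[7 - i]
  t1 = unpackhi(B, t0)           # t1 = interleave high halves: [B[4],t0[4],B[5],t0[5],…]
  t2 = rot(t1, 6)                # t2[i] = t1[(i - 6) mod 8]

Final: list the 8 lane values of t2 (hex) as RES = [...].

RES = [0x1e, 0x7a, 0x3f, 0xd8, 0x60, 0xaa, 0x20, 0x53]

  t0: e9 3b 1c a7 53 7a d8 aa
  t1: 20 53 1e 7a 3f d8 60 aa
  t2: 1e 7a 3f d8 60 aa 20 53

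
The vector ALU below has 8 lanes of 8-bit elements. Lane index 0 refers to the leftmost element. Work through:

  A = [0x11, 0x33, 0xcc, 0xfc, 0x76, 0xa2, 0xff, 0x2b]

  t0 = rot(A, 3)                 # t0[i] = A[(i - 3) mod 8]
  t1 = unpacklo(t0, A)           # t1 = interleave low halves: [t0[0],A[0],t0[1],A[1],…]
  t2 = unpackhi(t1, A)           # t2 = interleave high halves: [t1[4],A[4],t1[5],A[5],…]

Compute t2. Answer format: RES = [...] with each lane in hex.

RES = [ 0x2b  0x76  0xcc  0xa2  0x11  0xff  0xfc  0x2b ]

t0 = [0xa2, 0xff, 0x2b, 0x11, 0x33, 0xcc, 0xfc, 0x76]
t1 = [0xa2, 0x11, 0xff, 0x33, 0x2b, 0xcc, 0x11, 0xfc]
t2 = [0x2b, 0x76, 0xcc, 0xa2, 0x11, 0xff, 0xfc, 0x2b]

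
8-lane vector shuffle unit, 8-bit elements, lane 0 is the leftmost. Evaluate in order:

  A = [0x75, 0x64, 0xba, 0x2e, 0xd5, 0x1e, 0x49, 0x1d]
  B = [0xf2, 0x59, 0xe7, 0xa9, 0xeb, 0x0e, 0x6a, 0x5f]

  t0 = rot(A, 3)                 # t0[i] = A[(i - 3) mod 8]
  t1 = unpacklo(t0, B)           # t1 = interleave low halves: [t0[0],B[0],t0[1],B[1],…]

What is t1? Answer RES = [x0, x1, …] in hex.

  t0: 1e 49 1d 75 64 ba 2e d5
  t1: 1e f2 49 59 1d e7 75 a9

RES = [0x1e, 0xf2, 0x49, 0x59, 0x1d, 0xe7, 0x75, 0xa9]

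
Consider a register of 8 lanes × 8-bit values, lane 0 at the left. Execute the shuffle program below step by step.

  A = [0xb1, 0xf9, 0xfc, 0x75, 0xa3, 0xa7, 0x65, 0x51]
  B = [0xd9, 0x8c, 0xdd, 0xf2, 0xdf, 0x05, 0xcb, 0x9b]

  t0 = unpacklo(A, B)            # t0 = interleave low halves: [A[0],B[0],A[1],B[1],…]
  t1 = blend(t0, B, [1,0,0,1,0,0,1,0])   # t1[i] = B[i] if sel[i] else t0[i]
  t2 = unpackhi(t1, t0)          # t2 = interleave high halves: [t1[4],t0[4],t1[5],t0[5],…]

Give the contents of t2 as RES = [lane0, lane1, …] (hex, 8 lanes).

→ t0 |b1|d9|f9|8c|fc|dd|75|f2|
→ t1 |d9|d9|f9|f2|fc|dd|cb|f2|
→ t2 |fc|fc|dd|dd|cb|75|f2|f2|

RES = [ 0xfc  0xfc  0xdd  0xdd  0xcb  0x75  0xf2  0xf2 ]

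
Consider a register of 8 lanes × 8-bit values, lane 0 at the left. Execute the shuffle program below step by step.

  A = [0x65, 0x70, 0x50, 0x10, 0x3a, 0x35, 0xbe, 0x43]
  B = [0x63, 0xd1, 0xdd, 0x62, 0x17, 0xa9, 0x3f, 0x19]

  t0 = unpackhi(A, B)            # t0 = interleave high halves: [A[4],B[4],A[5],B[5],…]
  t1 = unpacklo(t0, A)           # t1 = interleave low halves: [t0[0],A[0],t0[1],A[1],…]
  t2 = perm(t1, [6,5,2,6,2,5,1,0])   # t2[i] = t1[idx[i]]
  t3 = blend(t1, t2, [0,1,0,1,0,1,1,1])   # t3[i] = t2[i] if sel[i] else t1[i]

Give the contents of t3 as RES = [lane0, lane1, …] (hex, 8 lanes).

RES = [0x3a, 0x50, 0x17, 0xa9, 0x35, 0x50, 0x65, 0x3a]

  t0: 3a 17 35 a9 be 3f 43 19
  t1: 3a 65 17 70 35 50 a9 10
  t2: a9 50 17 a9 17 50 65 3a
  t3: 3a 50 17 a9 35 50 65 3a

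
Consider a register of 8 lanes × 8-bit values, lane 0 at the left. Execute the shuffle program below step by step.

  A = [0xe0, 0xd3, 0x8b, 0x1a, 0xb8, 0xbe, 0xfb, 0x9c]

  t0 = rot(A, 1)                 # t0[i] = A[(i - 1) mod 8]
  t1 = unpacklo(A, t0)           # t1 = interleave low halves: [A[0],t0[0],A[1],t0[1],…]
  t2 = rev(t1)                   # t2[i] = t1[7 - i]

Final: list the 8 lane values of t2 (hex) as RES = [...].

RES = [ 0x8b  0x1a  0xd3  0x8b  0xe0  0xd3  0x9c  0xe0 ]

  t0: 9c e0 d3 8b 1a b8 be fb
  t1: e0 9c d3 e0 8b d3 1a 8b
  t2: 8b 1a d3 8b e0 d3 9c e0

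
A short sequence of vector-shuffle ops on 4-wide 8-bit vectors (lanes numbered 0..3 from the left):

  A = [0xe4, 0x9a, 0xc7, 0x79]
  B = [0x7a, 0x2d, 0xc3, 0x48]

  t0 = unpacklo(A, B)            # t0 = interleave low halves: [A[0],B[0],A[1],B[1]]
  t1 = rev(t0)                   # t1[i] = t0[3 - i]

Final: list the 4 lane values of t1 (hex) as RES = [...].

RES = [0x2d, 0x9a, 0x7a, 0xe4]

→ t0 |e4|7a|9a|2d|
→ t1 |2d|9a|7a|e4|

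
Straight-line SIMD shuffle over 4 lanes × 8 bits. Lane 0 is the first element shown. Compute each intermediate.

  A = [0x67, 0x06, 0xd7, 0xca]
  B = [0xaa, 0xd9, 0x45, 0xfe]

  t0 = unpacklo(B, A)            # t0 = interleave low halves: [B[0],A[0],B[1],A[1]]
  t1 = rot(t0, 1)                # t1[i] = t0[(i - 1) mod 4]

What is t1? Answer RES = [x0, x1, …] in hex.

t0 = [0xaa, 0x67, 0xd9, 0x06]
t1 = [0x06, 0xaa, 0x67, 0xd9]

RES = [ 0x06  0xaa  0x67  0xd9 ]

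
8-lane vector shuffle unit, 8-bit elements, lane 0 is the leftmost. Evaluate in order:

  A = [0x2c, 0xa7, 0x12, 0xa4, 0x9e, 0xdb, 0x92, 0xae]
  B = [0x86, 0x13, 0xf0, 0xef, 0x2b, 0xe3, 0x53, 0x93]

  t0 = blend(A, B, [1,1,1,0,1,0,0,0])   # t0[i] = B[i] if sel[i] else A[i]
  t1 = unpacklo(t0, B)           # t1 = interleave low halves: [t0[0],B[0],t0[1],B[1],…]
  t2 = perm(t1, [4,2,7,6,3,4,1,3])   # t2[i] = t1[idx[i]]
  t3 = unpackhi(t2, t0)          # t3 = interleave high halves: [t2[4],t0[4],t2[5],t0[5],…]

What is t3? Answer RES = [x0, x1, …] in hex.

→ t0 |86|13|f0|a4|2b|db|92|ae|
→ t1 |86|86|13|13|f0|f0|a4|ef|
→ t2 |f0|13|ef|a4|13|f0|86|13|
→ t3 |13|2b|f0|db|86|92|13|ae|

RES = [0x13, 0x2b, 0xf0, 0xdb, 0x86, 0x92, 0x13, 0xae]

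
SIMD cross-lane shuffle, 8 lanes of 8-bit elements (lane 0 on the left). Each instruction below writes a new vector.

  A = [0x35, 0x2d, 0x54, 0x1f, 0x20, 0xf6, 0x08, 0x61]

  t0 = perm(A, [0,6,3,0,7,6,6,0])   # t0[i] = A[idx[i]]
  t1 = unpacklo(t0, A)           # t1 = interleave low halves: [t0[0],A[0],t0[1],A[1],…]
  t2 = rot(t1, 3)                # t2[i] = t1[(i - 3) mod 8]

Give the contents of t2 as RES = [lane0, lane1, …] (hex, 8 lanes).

RES = [0x54, 0x35, 0x1f, 0x35, 0x35, 0x08, 0x2d, 0x1f]

  t0: 35 08 1f 35 61 08 08 35
  t1: 35 35 08 2d 1f 54 35 1f
  t2: 54 35 1f 35 35 08 2d 1f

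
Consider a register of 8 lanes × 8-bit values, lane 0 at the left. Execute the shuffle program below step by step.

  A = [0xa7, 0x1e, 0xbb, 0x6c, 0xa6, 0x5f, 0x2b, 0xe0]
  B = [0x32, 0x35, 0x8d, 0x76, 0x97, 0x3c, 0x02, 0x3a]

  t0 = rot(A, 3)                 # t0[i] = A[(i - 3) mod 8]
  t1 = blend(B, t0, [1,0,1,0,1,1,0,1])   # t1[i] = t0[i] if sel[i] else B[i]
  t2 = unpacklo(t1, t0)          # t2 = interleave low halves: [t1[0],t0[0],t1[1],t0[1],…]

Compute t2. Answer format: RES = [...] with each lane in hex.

  t0: 5f 2b e0 a7 1e bb 6c a6
  t1: 5f 35 e0 76 1e bb 02 a6
  t2: 5f 5f 35 2b e0 e0 76 a7

RES = [ 0x5f  0x5f  0x35  0x2b  0xe0  0xe0  0x76  0xa7 ]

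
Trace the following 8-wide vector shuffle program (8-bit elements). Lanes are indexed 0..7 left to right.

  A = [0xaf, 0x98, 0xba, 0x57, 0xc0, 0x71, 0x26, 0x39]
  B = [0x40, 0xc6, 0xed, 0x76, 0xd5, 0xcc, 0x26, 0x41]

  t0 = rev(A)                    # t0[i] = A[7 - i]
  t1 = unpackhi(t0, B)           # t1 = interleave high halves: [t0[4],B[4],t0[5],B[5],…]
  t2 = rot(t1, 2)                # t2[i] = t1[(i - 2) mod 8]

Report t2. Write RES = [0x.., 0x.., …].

RES = [0xaf, 0x41, 0x57, 0xd5, 0xba, 0xcc, 0x98, 0x26]

t0 = [0x39, 0x26, 0x71, 0xc0, 0x57, 0xba, 0x98, 0xaf]
t1 = [0x57, 0xd5, 0xba, 0xcc, 0x98, 0x26, 0xaf, 0x41]
t2 = [0xaf, 0x41, 0x57, 0xd5, 0xba, 0xcc, 0x98, 0x26]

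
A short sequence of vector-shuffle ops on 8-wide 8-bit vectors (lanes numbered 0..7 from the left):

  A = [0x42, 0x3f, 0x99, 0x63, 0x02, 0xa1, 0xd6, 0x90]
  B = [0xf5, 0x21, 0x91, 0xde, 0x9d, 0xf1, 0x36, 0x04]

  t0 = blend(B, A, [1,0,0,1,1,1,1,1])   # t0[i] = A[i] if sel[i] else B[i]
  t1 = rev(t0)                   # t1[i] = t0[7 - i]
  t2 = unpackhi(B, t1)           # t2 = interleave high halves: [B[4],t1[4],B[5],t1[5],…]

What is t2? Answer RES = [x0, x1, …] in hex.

RES = [0x9d, 0x63, 0xf1, 0x91, 0x36, 0x21, 0x04, 0x42]

t0 = [0x42, 0x21, 0x91, 0x63, 0x02, 0xa1, 0xd6, 0x90]
t1 = [0x90, 0xd6, 0xa1, 0x02, 0x63, 0x91, 0x21, 0x42]
t2 = [0x9d, 0x63, 0xf1, 0x91, 0x36, 0x21, 0x04, 0x42]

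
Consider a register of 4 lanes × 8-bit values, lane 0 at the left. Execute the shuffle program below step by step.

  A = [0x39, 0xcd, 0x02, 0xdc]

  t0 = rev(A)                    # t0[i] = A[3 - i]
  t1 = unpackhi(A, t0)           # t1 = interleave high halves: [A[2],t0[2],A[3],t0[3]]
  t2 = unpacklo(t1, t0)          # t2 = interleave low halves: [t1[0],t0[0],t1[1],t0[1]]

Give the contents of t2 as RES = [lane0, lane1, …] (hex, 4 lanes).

RES = [0x02, 0xdc, 0xcd, 0x02]

t0 = [0xdc, 0x02, 0xcd, 0x39]
t1 = [0x02, 0xcd, 0xdc, 0x39]
t2 = [0x02, 0xdc, 0xcd, 0x02]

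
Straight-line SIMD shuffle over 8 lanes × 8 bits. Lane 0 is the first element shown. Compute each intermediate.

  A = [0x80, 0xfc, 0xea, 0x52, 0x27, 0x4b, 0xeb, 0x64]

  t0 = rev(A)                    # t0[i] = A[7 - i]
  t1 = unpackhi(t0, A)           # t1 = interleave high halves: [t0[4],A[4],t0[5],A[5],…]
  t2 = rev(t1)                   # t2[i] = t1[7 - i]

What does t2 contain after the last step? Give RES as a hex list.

RES = [0x64, 0x80, 0xeb, 0xfc, 0x4b, 0xea, 0x27, 0x52]

  t0: 64 eb 4b 27 52 ea fc 80
  t1: 52 27 ea 4b fc eb 80 64
  t2: 64 80 eb fc 4b ea 27 52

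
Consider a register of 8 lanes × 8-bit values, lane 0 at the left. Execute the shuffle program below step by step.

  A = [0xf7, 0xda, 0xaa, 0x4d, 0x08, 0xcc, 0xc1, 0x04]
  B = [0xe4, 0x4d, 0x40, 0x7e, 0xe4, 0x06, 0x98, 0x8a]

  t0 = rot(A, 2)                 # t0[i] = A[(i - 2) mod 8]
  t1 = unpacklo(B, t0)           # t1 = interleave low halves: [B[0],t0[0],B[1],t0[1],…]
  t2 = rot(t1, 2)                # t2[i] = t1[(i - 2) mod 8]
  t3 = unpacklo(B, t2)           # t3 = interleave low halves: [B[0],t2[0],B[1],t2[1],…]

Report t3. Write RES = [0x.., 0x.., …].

  t0: c1 04 f7 da aa 4d 08 cc
  t1: e4 c1 4d 04 40 f7 7e da
  t2: 7e da e4 c1 4d 04 40 f7
  t3: e4 7e 4d da 40 e4 7e c1

RES = [0xe4, 0x7e, 0x4d, 0xda, 0x40, 0xe4, 0x7e, 0xc1]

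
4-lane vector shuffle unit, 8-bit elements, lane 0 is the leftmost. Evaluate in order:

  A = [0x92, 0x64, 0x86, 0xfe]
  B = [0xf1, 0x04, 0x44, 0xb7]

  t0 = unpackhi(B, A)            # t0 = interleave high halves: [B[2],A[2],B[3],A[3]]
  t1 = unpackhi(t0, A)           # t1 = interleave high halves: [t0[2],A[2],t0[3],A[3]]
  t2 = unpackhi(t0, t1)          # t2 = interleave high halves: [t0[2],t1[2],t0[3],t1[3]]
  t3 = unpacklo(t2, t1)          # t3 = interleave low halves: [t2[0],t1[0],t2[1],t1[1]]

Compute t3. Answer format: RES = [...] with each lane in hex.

→ t0 |44|86|b7|fe|
→ t1 |b7|86|fe|fe|
→ t2 |b7|fe|fe|fe|
→ t3 |b7|b7|fe|86|

RES = [ 0xb7  0xb7  0xfe  0x86 ]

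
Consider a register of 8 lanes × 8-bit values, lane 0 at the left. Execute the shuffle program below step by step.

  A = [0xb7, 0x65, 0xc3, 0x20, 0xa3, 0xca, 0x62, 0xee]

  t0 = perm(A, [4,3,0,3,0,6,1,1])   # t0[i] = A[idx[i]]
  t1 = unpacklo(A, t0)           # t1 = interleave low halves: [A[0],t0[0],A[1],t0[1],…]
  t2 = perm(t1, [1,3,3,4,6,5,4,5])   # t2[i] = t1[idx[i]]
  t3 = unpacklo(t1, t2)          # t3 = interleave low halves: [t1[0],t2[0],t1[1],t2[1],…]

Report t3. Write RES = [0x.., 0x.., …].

RES = [ 0xb7  0xa3  0xa3  0x20  0x65  0x20  0x20  0xc3 ]

  t0: a3 20 b7 20 b7 62 65 65
  t1: b7 a3 65 20 c3 b7 20 20
  t2: a3 20 20 c3 20 b7 c3 b7
  t3: b7 a3 a3 20 65 20 20 c3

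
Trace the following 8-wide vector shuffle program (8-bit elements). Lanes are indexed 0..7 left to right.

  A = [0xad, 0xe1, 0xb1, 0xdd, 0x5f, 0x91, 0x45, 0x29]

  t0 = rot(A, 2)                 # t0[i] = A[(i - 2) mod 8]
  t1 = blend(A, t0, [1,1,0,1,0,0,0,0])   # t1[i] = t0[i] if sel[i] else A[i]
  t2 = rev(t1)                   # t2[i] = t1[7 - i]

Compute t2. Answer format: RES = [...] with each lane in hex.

→ t0 |45|29|ad|e1|b1|dd|5f|91|
→ t1 |45|29|b1|e1|5f|91|45|29|
→ t2 |29|45|91|5f|e1|b1|29|45|

RES = [ 0x29  0x45  0x91  0x5f  0xe1  0xb1  0x29  0x45 ]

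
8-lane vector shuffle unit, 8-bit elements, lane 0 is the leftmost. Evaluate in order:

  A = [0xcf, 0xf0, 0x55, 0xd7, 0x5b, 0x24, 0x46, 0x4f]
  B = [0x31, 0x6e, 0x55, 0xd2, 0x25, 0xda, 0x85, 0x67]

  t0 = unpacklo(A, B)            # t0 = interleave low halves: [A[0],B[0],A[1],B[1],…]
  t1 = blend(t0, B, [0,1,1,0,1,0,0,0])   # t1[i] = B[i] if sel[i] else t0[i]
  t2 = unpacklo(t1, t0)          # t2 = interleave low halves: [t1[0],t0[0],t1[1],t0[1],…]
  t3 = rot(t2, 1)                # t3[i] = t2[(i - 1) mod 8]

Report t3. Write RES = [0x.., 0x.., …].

RES = [0x6e, 0xcf, 0xcf, 0x6e, 0x31, 0x55, 0xf0, 0x6e]

→ t0 |cf|31|f0|6e|55|55|d7|d2|
→ t1 |cf|6e|55|6e|25|55|d7|d2|
→ t2 |cf|cf|6e|31|55|f0|6e|6e|
→ t3 |6e|cf|cf|6e|31|55|f0|6e|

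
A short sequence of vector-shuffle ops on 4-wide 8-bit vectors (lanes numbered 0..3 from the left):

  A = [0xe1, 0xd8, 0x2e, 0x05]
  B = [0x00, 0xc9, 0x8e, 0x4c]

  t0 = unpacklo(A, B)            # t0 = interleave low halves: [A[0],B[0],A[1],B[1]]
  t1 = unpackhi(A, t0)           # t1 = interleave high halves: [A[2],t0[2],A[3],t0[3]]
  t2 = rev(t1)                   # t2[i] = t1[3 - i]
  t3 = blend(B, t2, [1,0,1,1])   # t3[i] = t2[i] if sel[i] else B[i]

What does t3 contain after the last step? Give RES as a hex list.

t0 = [0xe1, 0x00, 0xd8, 0xc9]
t1 = [0x2e, 0xd8, 0x05, 0xc9]
t2 = [0xc9, 0x05, 0xd8, 0x2e]
t3 = [0xc9, 0xc9, 0xd8, 0x2e]

RES = [ 0xc9  0xc9  0xd8  0x2e ]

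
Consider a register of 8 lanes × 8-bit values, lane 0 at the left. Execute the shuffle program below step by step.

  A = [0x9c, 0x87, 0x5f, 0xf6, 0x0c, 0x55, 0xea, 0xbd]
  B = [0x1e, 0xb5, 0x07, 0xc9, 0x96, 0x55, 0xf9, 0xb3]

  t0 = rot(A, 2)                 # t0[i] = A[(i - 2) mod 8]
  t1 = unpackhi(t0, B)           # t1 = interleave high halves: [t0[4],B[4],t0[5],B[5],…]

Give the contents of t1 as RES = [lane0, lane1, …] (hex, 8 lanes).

RES = [ 0x5f  0x96  0xf6  0x55  0x0c  0xf9  0x55  0xb3 ]

  t0: ea bd 9c 87 5f f6 0c 55
  t1: 5f 96 f6 55 0c f9 55 b3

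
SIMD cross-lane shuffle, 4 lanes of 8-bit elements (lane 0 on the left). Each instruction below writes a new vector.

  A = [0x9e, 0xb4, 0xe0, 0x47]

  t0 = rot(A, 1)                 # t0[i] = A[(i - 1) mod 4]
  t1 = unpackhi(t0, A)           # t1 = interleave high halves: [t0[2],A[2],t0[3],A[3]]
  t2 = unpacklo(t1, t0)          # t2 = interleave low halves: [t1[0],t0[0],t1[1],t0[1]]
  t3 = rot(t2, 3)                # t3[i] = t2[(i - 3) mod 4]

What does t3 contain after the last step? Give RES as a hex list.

  t0: 47 9e b4 e0
  t1: b4 e0 e0 47
  t2: b4 47 e0 9e
  t3: 47 e0 9e b4

RES = [0x47, 0xe0, 0x9e, 0xb4]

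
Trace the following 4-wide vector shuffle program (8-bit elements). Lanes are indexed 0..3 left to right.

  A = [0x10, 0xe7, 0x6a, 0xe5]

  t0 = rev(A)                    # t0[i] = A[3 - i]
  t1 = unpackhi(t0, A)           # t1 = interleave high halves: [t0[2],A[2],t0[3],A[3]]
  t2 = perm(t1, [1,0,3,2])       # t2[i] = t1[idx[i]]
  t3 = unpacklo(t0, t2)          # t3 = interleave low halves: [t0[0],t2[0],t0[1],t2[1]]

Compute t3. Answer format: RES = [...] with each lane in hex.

→ t0 |e5|6a|e7|10|
→ t1 |e7|6a|10|e5|
→ t2 |6a|e7|e5|10|
→ t3 |e5|6a|6a|e7|

RES = [0xe5, 0x6a, 0x6a, 0xe7]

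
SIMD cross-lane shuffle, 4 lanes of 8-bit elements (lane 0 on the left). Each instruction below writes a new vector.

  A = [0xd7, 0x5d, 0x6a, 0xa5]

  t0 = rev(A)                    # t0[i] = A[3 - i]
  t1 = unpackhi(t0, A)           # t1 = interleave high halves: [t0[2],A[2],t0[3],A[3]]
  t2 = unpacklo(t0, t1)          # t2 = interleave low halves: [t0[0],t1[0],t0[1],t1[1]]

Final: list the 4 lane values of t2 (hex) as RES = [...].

t0 = [0xa5, 0x6a, 0x5d, 0xd7]
t1 = [0x5d, 0x6a, 0xd7, 0xa5]
t2 = [0xa5, 0x5d, 0x6a, 0x6a]

RES = [ 0xa5  0x5d  0x6a  0x6a ]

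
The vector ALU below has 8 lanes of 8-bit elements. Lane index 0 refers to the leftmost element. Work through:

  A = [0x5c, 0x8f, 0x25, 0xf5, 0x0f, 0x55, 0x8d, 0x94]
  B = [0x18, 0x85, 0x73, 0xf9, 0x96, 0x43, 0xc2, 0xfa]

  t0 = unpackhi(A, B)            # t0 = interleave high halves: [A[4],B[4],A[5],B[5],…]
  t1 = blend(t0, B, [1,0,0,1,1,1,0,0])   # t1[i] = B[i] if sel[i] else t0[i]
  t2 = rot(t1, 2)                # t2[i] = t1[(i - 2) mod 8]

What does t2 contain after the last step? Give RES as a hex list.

t0 = [0x0f, 0x96, 0x55, 0x43, 0x8d, 0xc2, 0x94, 0xfa]
t1 = [0x18, 0x96, 0x55, 0xf9, 0x96, 0x43, 0x94, 0xfa]
t2 = [0x94, 0xfa, 0x18, 0x96, 0x55, 0xf9, 0x96, 0x43]

RES = [0x94, 0xfa, 0x18, 0x96, 0x55, 0xf9, 0x96, 0x43]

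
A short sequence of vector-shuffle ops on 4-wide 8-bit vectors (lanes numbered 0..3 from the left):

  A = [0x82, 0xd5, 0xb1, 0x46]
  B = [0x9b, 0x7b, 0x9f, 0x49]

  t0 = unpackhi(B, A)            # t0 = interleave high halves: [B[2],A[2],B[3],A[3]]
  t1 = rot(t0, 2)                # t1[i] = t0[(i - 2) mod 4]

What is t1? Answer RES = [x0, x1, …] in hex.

→ t0 |9f|b1|49|46|
→ t1 |49|46|9f|b1|

RES = [ 0x49  0x46  0x9f  0xb1 ]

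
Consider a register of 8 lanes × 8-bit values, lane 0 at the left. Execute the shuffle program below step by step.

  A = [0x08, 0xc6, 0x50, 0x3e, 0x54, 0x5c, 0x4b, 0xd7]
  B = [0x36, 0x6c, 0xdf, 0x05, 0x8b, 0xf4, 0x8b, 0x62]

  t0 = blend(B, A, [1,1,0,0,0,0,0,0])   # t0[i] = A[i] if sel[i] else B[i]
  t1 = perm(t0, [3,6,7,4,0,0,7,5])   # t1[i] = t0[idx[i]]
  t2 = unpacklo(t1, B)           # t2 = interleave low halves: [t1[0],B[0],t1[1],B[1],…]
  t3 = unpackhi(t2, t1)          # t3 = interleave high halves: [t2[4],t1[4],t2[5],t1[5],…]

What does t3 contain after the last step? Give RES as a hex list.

RES = [ 0x62  0x08  0xdf  0x08  0x8b  0x62  0x05  0xf4 ]

  t0: 08 c6 df 05 8b f4 8b 62
  t1: 05 8b 62 8b 08 08 62 f4
  t2: 05 36 8b 6c 62 df 8b 05
  t3: 62 08 df 08 8b 62 05 f4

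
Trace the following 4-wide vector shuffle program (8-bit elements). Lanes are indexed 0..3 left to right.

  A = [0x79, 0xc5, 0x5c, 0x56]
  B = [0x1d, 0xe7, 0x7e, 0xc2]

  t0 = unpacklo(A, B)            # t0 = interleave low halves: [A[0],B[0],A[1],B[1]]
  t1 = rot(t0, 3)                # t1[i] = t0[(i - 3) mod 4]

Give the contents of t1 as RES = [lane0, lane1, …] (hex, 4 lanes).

→ t0 |79|1d|c5|e7|
→ t1 |1d|c5|e7|79|

RES = [0x1d, 0xc5, 0xe7, 0x79]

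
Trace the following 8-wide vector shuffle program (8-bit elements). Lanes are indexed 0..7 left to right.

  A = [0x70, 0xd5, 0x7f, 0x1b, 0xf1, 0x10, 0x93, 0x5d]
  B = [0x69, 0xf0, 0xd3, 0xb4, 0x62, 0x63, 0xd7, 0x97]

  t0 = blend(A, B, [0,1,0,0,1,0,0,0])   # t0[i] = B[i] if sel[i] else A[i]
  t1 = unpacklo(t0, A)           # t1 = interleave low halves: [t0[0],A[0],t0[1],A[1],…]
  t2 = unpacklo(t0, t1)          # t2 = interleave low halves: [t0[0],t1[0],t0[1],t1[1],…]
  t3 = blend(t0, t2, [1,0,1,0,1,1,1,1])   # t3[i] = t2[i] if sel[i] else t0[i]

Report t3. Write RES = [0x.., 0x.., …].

  t0: 70 f0 7f 1b 62 10 93 5d
  t1: 70 70 f0 d5 7f 7f 1b 1b
  t2: 70 70 f0 70 7f f0 1b d5
  t3: 70 f0 f0 1b 7f f0 1b d5

RES = [ 0x70  0xf0  0xf0  0x1b  0x7f  0xf0  0x1b  0xd5 ]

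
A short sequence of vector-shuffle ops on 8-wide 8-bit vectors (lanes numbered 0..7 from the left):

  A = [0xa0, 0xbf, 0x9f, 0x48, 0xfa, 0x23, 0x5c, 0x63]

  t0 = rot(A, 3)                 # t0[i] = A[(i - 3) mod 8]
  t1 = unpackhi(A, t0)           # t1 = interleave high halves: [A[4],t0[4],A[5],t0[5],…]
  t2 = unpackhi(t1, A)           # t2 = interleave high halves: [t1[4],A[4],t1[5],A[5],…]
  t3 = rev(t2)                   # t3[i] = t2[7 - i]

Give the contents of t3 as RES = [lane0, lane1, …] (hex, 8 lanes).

RES = [0x63, 0xfa, 0x5c, 0x63, 0x23, 0x48, 0xfa, 0x5c]

→ t0 |23|5c|63|a0|bf|9f|48|fa|
→ t1 |fa|bf|23|9f|5c|48|63|fa|
→ t2 |5c|fa|48|23|63|5c|fa|63|
→ t3 |63|fa|5c|63|23|48|fa|5c|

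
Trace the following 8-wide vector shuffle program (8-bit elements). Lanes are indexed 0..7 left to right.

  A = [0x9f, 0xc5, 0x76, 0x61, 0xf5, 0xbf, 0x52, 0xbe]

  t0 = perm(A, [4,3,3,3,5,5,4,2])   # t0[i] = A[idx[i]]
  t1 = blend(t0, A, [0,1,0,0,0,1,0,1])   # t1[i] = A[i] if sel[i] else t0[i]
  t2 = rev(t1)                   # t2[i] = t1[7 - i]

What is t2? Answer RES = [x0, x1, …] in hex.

RES = [ 0xbe  0xf5  0xbf  0xbf  0x61  0x61  0xc5  0xf5 ]

→ t0 |f5|61|61|61|bf|bf|f5|76|
→ t1 |f5|c5|61|61|bf|bf|f5|be|
→ t2 |be|f5|bf|bf|61|61|c5|f5|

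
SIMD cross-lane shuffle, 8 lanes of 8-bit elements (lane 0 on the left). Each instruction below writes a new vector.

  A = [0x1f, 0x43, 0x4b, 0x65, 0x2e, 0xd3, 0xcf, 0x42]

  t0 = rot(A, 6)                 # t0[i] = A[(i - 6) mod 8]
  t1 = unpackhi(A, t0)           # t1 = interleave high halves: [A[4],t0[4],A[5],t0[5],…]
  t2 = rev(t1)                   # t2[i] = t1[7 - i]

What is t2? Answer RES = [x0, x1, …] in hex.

RES = [ 0x43  0x42  0x1f  0xcf  0x42  0xd3  0xcf  0x2e ]

  t0: 4b 65 2e d3 cf 42 1f 43
  t1: 2e cf d3 42 cf 1f 42 43
  t2: 43 42 1f cf 42 d3 cf 2e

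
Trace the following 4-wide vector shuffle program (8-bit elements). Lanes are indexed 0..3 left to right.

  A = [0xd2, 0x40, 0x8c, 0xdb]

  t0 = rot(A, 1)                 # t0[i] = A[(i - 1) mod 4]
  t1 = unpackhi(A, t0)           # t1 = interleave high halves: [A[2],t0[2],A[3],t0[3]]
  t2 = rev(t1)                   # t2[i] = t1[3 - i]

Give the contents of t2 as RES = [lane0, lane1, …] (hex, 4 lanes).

→ t0 |db|d2|40|8c|
→ t1 |8c|40|db|8c|
→ t2 |8c|db|40|8c|

RES = [0x8c, 0xdb, 0x40, 0x8c]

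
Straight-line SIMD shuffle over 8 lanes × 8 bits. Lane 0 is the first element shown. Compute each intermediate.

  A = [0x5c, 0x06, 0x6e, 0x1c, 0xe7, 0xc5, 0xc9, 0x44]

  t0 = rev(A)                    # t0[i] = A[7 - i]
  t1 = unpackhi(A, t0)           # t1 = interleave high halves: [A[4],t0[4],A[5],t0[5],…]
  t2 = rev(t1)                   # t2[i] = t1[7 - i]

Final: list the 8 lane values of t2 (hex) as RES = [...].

→ t0 |44|c9|c5|e7|1c|6e|06|5c|
→ t1 |e7|1c|c5|6e|c9|06|44|5c|
→ t2 |5c|44|06|c9|6e|c5|1c|e7|

RES = [ 0x5c  0x44  0x06  0xc9  0x6e  0xc5  0x1c  0xe7 ]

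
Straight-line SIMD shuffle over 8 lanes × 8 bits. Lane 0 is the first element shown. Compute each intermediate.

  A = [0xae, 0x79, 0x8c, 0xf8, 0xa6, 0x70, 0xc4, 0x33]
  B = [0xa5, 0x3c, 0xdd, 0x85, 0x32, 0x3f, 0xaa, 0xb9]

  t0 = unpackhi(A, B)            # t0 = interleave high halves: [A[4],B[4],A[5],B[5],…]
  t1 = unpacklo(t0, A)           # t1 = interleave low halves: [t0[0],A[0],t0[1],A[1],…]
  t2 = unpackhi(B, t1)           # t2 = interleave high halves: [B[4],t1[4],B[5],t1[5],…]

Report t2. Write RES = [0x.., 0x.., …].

  t0: a6 32 70 3f c4 aa 33 b9
  t1: a6 ae 32 79 70 8c 3f f8
  t2: 32 70 3f 8c aa 3f b9 f8

RES = [0x32, 0x70, 0x3f, 0x8c, 0xaa, 0x3f, 0xb9, 0xf8]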